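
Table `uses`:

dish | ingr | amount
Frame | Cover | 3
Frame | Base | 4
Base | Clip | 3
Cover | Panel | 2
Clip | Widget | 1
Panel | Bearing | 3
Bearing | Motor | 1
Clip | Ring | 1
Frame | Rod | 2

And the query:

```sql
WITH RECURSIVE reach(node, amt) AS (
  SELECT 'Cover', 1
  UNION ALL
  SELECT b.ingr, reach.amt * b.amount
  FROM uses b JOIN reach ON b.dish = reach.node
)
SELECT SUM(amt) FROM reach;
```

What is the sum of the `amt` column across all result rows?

15

Base: (Cover, amt=1).
Iteration 1: components of {Cover} -> Panel = 1*2 = 2.
Iteration 2: components of {Panel} -> Bearing = 2*3 = 6.
Iteration 3: components of {Bearing} -> Motor = 6*1 = 6.
Iteration 4: no further components; recursion stops.
SUM(amt) = 1 + 2 + 6 + 6 = 15.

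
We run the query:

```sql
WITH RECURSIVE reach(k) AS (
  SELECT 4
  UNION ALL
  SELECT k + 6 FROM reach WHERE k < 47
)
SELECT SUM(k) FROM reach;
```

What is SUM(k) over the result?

Base: k=4.
Iteration 1: 4 < 47 holds -> k = 4 + 6 = 10.
Iteration 2: 10 < 47 holds -> k = 10 + 6 = 16.
Iteration 3: 16 < 47 holds -> k = 16 + 6 = 22.
Iteration 4: 22 < 47 holds -> k = 22 + 6 = 28.
Iteration 5: 28 < 47 holds -> k = 28 + 6 = 34.
Iteration 6: 34 < 47 holds -> k = 34 + 6 = 40.
Iteration 7: 40 < 47 holds -> k = 40 + 6 = 46.
Iteration 8: 46 < 47 holds -> k = 46 + 6 = 52.
Iteration 9: 52 < 47 fails; recursion stops.
SUM(k) = 4 + 10 + 16 + 22 + 28 + 34 + 40 + 46 + 52 = 252.

252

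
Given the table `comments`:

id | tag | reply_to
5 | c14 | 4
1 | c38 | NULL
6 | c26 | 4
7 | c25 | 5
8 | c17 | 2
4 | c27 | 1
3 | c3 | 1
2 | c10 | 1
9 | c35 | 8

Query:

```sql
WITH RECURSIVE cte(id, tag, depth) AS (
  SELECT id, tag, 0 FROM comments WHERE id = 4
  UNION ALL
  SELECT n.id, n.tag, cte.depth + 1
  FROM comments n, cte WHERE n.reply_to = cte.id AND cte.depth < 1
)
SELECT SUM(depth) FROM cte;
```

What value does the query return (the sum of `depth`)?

2

Base: id=4 (c27) at depth 0.
Iteration 1: rows with reply_to in {4} -> c14 (id 5, depth 1), c26 (id 6, depth 1).
Iteration 2: depth < 1 fails for all current rows; recursion stops.
SUM(depth) = 0 + 1 + 1 = 2.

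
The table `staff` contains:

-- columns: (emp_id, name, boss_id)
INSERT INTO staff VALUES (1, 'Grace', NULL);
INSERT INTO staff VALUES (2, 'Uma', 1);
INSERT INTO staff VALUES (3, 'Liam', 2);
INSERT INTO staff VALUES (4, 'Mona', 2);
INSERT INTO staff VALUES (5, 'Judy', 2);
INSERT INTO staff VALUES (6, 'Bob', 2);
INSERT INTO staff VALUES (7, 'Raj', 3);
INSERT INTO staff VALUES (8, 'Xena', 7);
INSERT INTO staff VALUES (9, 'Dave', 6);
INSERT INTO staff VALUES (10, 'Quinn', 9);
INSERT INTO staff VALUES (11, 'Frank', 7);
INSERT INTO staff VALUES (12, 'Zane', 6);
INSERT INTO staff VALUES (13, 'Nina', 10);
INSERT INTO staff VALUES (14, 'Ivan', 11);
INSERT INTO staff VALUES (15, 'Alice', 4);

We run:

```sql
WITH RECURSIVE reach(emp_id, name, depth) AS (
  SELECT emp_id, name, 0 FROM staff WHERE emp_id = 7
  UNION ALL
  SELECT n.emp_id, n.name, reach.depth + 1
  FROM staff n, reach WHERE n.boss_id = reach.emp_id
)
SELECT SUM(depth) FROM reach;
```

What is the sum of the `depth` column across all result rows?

4

Base: emp_id=7 (Raj) at depth 0.
Iteration 1: rows with boss_id in {7} -> Xena (id 8, depth 1), Frank (id 11, depth 1).
Iteration 2: rows with boss_id in {8,11} -> Ivan (id 14, depth 2).
Iteration 3: no rows with boss_id in {14}; recursion stops.
SUM(depth) = 0 + 1 + 1 + 2 = 4.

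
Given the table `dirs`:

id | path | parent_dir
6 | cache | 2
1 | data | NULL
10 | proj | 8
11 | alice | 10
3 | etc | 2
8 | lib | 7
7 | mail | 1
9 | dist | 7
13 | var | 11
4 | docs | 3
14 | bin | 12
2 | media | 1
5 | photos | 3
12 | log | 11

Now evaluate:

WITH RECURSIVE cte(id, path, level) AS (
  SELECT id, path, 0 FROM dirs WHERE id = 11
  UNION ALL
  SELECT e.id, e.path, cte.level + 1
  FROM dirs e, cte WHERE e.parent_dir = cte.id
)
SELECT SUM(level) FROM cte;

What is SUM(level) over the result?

Base: id=11 (alice) at level 0.
Iteration 1: rows with parent_dir in {11} -> log (id 12, level 1), var (id 13, level 1).
Iteration 2: rows with parent_dir in {12,13} -> bin (id 14, level 2).
Iteration 3: no rows with parent_dir in {14}; recursion stops.
SUM(level) = 0 + 1 + 1 + 2 = 4.

4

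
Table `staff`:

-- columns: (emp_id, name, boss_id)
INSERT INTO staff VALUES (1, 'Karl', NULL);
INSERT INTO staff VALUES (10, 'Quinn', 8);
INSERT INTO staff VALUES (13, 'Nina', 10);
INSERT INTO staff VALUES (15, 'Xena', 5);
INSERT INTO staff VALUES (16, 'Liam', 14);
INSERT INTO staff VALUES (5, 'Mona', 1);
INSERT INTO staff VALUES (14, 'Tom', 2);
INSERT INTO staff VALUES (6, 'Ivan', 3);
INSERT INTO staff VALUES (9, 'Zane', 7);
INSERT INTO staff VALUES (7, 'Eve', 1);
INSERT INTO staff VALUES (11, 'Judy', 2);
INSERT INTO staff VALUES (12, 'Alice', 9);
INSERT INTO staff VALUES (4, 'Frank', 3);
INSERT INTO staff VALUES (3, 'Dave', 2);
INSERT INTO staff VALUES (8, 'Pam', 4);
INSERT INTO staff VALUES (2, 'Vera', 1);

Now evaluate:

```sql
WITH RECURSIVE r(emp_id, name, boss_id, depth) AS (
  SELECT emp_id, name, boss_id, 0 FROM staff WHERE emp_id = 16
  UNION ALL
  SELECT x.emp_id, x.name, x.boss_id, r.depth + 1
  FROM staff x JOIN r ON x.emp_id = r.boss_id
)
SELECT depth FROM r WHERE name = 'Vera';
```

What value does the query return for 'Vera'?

Base: emp_id=16 (Liam), boss_id=14, depth 0.
Iteration 1: join on emp_id=14 -> Tom (id 14, boss_id=2, depth 1).
Iteration 2: join on emp_id=2 -> Vera (id 2, boss_id=1, depth 2).
Iteration 3: join on emp_id=1 -> Karl (id 1, boss_id=NULL, depth 3).
Iteration 4: boss_id is NULL; no match; recursion stops.

2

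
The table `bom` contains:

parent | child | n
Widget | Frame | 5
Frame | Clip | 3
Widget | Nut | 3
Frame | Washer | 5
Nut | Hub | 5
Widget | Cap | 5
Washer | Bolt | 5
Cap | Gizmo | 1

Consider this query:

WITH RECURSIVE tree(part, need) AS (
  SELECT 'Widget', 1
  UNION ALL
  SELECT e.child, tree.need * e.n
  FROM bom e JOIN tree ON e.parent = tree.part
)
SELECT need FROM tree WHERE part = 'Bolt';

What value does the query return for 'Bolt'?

Base: (Widget, need=1).
Iteration 1: components of {Widget} -> Cap = 1*5 = 5, Frame = 1*5 = 5, Nut = 1*3 = 3.
Iteration 2: components of {Cap,Frame,Nut} -> Clip = 5*3 = 15, Gizmo = 5*1 = 5, Hub = 3*5 = 15, Washer = 5*5 = 25.
Iteration 3: components of {Clip,Gizmo,Hub,Washer} -> Bolt = 25*5 = 125.
Iteration 4: no further components; recursion stops.

125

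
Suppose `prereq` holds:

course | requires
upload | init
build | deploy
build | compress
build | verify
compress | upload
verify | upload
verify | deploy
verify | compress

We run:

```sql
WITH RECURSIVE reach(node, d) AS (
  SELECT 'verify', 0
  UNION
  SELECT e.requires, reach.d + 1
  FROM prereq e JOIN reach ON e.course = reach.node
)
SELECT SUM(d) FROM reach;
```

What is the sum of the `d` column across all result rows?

Base: (verify, d=0).
Iteration 1: edges from {verify} -> (compress, d=1), (deploy, d=1), (upload, d=1).
Iteration 2: edges from {compress,deploy,upload} -> (init, d=2), (upload, d=2).
Iteration 3: edges from {init,upload} -> (init, d=3).
Iteration 4: no outgoing edges from {init}; recursion stops.
SUM(d) = 0 + 1 + 1 + 1 + 2 + 2 + 3 = 10.

10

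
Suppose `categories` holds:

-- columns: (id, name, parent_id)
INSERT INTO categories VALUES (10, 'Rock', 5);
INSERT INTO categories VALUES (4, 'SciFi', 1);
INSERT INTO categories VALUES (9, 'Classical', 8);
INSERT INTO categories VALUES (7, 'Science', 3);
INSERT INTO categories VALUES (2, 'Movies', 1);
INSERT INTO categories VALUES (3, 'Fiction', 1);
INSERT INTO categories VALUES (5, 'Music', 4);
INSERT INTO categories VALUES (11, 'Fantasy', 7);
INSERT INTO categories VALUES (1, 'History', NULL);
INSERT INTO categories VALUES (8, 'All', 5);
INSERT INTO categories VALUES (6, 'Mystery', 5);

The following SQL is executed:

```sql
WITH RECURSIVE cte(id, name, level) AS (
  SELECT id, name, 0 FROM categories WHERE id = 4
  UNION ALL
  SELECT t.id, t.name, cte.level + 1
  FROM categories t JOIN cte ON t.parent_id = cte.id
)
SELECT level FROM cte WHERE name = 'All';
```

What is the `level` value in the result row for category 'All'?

Base: id=4 (SciFi) at level 0.
Iteration 1: rows with parent_id in {4} -> Music (id 5, level 1).
Iteration 2: rows with parent_id in {5} -> Mystery (id 6, level 2), All (id 8, level 2), Rock (id 10, level 2).
Iteration 3: rows with parent_id in {6,8,10} -> Classical (id 9, level 3).
Iteration 4: no rows with parent_id in {9}; recursion stops.

2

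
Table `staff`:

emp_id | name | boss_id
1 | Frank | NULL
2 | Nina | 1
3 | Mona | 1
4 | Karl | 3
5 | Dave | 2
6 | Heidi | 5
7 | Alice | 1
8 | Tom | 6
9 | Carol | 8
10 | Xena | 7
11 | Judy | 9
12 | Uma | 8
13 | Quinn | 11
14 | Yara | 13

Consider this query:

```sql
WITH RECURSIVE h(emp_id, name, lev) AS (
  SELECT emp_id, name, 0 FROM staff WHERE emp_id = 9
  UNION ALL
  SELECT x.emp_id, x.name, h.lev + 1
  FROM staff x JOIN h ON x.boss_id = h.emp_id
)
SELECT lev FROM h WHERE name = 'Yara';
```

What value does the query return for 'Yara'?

3

Base: emp_id=9 (Carol) at lev 0.
Iteration 1: rows with boss_id in {9} -> Judy (id 11, lev 1).
Iteration 2: rows with boss_id in {11} -> Quinn (id 13, lev 2).
Iteration 3: rows with boss_id in {13} -> Yara (id 14, lev 3).
Iteration 4: no rows with boss_id in {14}; recursion stops.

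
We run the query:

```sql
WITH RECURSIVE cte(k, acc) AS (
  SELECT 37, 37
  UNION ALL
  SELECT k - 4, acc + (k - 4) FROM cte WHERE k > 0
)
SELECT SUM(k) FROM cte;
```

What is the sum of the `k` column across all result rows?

Base: k=37, acc=37.
Iteration 1: 37 > 0 holds -> k = 37 - 4 = 33, acc = 37 + 33 = 70.
Iteration 2: 33 > 0 holds -> k = 33 - 4 = 29, acc = 70 + 29 = 99.
Iteration 3: 29 > 0 holds -> k = 29 - 4 = 25, acc = 99 + 25 = 124.
Iteration 4: 25 > 0 holds -> k = 25 - 4 = 21, acc = 124 + 21 = 145.
Iteration 5: 21 > 0 holds -> k = 21 - 4 = 17, acc = 145 + 17 = 162.
Iteration 6: 17 > 0 holds -> k = 17 - 4 = 13, acc = 162 + 13 = 175.
Iteration 7: 13 > 0 holds -> k = 13 - 4 = 9, acc = 175 + 9 = 184.
Iteration 8: 9 > 0 holds -> k = 9 - 4 = 5, acc = 184 + 5 = 189.
Iteration 9: 5 > 0 holds -> k = 5 - 4 = 1, acc = 189 + 1 = 190.
Iteration 10: 1 > 0 holds -> k = 1 - 4 = -3, acc = 190 + -3 = 187.
Iteration 11: -3 > 0 fails; recursion stops.
SUM(k) = 37 + 33 + 29 + 25 + 21 + 17 + 13 + 9 + 5 + 1 + -3 = 187.

187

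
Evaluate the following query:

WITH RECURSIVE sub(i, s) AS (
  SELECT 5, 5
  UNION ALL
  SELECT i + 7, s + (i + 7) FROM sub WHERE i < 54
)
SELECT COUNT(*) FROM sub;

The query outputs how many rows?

8

Base: i=5, s=5.
Iteration 1: 5 < 54 holds -> i = 5 + 7 = 12, s = 5 + 12 = 17.
Iteration 2: 12 < 54 holds -> i = 12 + 7 = 19, s = 17 + 19 = 36.
Iteration 3: 19 < 54 holds -> i = 19 + 7 = 26, s = 36 + 26 = 62.
Iteration 4: 26 < 54 holds -> i = 26 + 7 = 33, s = 62 + 33 = 95.
Iteration 5: 33 < 54 holds -> i = 33 + 7 = 40, s = 95 + 40 = 135.
Iteration 6: 40 < 54 holds -> i = 40 + 7 = 47, s = 135 + 47 = 182.
Iteration 7: 47 < 54 holds -> i = 47 + 7 = 54, s = 182 + 54 = 236.
Iteration 8: 54 < 54 fails; recursion stops.
Total rows emitted: 8.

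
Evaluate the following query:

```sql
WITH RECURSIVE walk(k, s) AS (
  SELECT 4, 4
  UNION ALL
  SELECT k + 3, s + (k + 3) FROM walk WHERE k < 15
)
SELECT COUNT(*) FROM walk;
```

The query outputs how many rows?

5

Base: k=4, s=4.
Iteration 1: 4 < 15 holds -> k = 4 + 3 = 7, s = 4 + 7 = 11.
Iteration 2: 7 < 15 holds -> k = 7 + 3 = 10, s = 11 + 10 = 21.
Iteration 3: 10 < 15 holds -> k = 10 + 3 = 13, s = 21 + 13 = 34.
Iteration 4: 13 < 15 holds -> k = 13 + 3 = 16, s = 34 + 16 = 50.
Iteration 5: 16 < 15 fails; recursion stops.
Total rows emitted: 5.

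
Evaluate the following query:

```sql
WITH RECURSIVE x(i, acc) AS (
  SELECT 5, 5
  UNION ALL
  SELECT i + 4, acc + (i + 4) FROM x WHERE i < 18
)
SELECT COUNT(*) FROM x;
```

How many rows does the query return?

Base: i=5, acc=5.
Iteration 1: 5 < 18 holds -> i = 5 + 4 = 9, acc = 5 + 9 = 14.
Iteration 2: 9 < 18 holds -> i = 9 + 4 = 13, acc = 14 + 13 = 27.
Iteration 3: 13 < 18 holds -> i = 13 + 4 = 17, acc = 27 + 17 = 44.
Iteration 4: 17 < 18 holds -> i = 17 + 4 = 21, acc = 44 + 21 = 65.
Iteration 5: 21 < 18 fails; recursion stops.
Total rows emitted: 5.

5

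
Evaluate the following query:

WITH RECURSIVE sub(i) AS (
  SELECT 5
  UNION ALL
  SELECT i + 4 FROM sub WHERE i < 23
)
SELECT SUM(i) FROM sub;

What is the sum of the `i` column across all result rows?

90

Base: i=5.
Iteration 1: 5 < 23 holds -> i = 5 + 4 = 9.
Iteration 2: 9 < 23 holds -> i = 9 + 4 = 13.
Iteration 3: 13 < 23 holds -> i = 13 + 4 = 17.
Iteration 4: 17 < 23 holds -> i = 17 + 4 = 21.
Iteration 5: 21 < 23 holds -> i = 21 + 4 = 25.
Iteration 6: 25 < 23 fails; recursion stops.
SUM(i) = 5 + 9 + 13 + 17 + 21 + 25 = 90.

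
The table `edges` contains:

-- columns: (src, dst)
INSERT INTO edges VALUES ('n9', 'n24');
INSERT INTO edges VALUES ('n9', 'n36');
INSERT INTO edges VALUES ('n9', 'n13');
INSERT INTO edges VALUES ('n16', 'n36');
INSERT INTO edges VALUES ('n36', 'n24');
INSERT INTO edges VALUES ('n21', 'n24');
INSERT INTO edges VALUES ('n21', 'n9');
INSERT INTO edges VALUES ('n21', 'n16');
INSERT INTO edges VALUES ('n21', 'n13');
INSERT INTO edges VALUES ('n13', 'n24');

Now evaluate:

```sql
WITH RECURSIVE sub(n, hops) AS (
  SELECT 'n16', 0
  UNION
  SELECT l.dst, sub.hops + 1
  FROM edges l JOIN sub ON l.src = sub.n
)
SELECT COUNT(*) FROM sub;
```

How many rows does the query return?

Base: (n16, hops=0).
Iteration 1: edges from {n16} -> (n36, hops=1).
Iteration 2: edges from {n36} -> (n24, hops=2).
Iteration 3: no outgoing edges from {n24}; recursion stops.
Total rows emitted: 3.

3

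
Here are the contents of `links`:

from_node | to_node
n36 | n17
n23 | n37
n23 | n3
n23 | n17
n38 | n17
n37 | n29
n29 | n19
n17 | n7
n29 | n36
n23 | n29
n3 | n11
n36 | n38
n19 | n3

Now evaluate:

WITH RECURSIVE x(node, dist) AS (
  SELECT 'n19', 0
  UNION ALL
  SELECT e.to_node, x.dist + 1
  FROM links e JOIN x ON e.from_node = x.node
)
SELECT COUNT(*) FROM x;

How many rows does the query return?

Base: (n19, dist=0).
Iteration 1: edges from {n19} -> (n3, dist=1).
Iteration 2: edges from {n3} -> (n11, dist=2).
Iteration 3: no outgoing edges from {n11}; recursion stops.
Total rows emitted: 3.

3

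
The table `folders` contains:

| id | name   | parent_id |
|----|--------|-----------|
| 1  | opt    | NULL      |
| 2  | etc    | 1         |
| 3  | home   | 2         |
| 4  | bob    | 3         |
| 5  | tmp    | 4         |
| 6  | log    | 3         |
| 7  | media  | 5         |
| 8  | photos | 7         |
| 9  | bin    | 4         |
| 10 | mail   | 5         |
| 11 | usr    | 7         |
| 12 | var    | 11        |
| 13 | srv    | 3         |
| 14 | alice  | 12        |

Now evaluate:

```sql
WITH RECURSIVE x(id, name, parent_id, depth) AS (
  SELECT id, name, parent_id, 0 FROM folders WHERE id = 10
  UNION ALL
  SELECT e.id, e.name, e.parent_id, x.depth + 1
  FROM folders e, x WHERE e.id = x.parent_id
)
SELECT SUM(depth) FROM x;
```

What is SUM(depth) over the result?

15

Base: id=10 (mail), parent_id=5, depth 0.
Iteration 1: join on id=5 -> tmp (id 5, parent_id=4, depth 1).
Iteration 2: join on id=4 -> bob (id 4, parent_id=3, depth 2).
Iteration 3: join on id=3 -> home (id 3, parent_id=2, depth 3).
Iteration 4: join on id=2 -> etc (id 2, parent_id=1, depth 4).
Iteration 5: join on id=1 -> opt (id 1, parent_id=NULL, depth 5).
Iteration 6: parent_id is NULL; no match; recursion stops.
SUM(depth) = 0 + 1 + 2 + 3 + 4 + 5 = 15.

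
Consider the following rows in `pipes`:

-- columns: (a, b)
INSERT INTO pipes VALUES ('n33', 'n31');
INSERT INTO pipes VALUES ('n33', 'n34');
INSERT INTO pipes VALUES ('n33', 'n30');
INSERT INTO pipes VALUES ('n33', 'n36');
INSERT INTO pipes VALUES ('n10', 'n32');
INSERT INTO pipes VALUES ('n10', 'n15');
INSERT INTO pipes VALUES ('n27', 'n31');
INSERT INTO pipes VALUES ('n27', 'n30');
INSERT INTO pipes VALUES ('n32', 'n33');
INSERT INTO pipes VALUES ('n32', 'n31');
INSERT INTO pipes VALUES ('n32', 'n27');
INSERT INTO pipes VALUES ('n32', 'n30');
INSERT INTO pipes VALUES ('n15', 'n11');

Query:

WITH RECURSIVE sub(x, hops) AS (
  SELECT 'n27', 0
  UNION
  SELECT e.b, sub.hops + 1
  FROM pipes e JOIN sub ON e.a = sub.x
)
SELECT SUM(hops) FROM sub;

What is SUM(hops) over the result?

Base: (n27, hops=0).
Iteration 1: edges from {n27} -> (n30, hops=1), (n31, hops=1).
Iteration 2: no outgoing edges from {n30,n31}; recursion stops.
SUM(hops) = 0 + 1 + 1 = 2.

2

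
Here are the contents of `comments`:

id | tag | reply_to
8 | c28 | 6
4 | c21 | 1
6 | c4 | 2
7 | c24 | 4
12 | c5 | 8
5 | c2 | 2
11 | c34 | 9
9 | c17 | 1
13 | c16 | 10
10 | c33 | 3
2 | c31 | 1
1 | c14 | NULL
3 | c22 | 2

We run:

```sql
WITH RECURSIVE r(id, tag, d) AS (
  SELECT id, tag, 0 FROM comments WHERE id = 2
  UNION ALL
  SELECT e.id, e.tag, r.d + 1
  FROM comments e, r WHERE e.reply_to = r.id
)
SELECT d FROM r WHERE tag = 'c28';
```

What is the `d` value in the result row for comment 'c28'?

Base: id=2 (c31) at d 0.
Iteration 1: rows with reply_to in {2} -> c22 (id 3, d 1), c2 (id 5, d 1), c4 (id 6, d 1).
Iteration 2: rows with reply_to in {3,5,6} -> c28 (id 8, d 2), c33 (id 10, d 2).
Iteration 3: rows with reply_to in {8,10} -> c5 (id 12, d 3), c16 (id 13, d 3).
Iteration 4: no rows with reply_to in {12,13}; recursion stops.

2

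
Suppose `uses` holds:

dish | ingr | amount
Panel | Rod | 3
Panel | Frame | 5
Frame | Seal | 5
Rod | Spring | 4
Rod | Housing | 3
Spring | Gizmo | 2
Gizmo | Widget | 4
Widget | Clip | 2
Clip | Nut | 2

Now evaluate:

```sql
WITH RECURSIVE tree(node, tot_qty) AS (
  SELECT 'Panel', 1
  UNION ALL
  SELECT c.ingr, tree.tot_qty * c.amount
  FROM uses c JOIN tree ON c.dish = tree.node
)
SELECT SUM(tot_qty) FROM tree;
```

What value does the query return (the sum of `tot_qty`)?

751

Base: (Panel, tot_qty=1).
Iteration 1: components of {Panel} -> Frame = 1*5 = 5, Rod = 1*3 = 3.
Iteration 2: components of {Frame,Rod} -> Housing = 3*3 = 9, Seal = 5*5 = 25, Spring = 3*4 = 12.
Iteration 3: components of {Housing,Seal,Spring} -> Gizmo = 12*2 = 24.
Iteration 4: components of {Gizmo} -> Widget = 24*4 = 96.
Iteration 5: components of {Widget} -> Clip = 96*2 = 192.
Iteration 6: components of {Clip} -> Nut = 192*2 = 384.
Iteration 7: no further components; recursion stops.
SUM(tot_qty) = 1 + 3 + 5 + 12 + 9 + 25 + 24 + 96 + 192 + 384 = 751.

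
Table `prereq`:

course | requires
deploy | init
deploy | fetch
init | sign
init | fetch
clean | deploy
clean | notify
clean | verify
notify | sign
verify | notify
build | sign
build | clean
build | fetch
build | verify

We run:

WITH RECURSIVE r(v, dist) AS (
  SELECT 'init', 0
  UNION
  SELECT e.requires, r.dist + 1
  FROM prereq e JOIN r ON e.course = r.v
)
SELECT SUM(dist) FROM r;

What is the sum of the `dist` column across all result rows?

2

Base: (init, dist=0).
Iteration 1: edges from {init} -> (fetch, dist=1), (sign, dist=1).
Iteration 2: no outgoing edges from {fetch,sign}; recursion stops.
SUM(dist) = 0 + 1 + 1 = 2.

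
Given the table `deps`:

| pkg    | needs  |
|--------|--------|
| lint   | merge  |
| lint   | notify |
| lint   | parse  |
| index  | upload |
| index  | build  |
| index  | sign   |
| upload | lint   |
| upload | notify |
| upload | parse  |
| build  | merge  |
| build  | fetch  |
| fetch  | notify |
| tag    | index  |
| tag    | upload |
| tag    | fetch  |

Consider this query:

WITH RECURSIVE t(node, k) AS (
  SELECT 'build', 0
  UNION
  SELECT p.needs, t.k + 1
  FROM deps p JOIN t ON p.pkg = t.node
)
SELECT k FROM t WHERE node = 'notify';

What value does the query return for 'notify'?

2

Base: (build, k=0).
Iteration 1: edges from {build} -> (fetch, k=1), (merge, k=1).
Iteration 2: edges from {fetch,merge} -> (notify, k=2).
Iteration 3: no outgoing edges from {notify}; recursion stops.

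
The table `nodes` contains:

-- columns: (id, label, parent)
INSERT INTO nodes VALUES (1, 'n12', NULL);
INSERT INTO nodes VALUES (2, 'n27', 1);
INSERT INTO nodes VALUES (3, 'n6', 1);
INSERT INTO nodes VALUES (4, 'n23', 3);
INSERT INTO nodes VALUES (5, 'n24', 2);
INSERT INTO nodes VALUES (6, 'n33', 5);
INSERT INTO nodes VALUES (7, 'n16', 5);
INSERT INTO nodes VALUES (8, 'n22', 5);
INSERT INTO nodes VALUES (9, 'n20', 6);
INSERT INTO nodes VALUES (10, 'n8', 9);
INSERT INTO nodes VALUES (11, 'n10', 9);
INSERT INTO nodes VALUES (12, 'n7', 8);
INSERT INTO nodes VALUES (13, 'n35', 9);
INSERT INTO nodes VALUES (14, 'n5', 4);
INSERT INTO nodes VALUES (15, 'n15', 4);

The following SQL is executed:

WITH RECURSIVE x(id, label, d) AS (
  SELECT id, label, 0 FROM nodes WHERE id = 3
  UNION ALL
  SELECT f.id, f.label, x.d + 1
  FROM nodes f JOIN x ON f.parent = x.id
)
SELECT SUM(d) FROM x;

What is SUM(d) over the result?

Base: id=3 (n6) at d 0.
Iteration 1: rows with parent in {3} -> n23 (id 4, d 1).
Iteration 2: rows with parent in {4} -> n5 (id 14, d 2), n15 (id 15, d 2).
Iteration 3: no rows with parent in {14,15}; recursion stops.
SUM(d) = 0 + 1 + 2 + 2 = 5.

5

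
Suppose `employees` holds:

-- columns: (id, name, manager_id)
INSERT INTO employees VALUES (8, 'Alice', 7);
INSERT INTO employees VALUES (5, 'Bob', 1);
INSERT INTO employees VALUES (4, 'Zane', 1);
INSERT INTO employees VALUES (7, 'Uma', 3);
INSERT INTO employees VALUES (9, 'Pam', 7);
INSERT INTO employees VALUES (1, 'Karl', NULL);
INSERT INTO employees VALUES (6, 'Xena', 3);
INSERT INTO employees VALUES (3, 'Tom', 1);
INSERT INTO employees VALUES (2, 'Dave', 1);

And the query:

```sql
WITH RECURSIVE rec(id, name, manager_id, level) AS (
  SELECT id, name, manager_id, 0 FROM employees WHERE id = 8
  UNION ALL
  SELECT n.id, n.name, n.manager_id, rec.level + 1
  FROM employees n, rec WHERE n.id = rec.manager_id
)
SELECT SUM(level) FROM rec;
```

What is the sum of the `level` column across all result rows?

Base: id=8 (Alice), manager_id=7, level 0.
Iteration 1: join on id=7 -> Uma (id 7, manager_id=3, level 1).
Iteration 2: join on id=3 -> Tom (id 3, manager_id=1, level 2).
Iteration 3: join on id=1 -> Karl (id 1, manager_id=NULL, level 3).
Iteration 4: manager_id is NULL; no match; recursion stops.
SUM(level) = 0 + 1 + 2 + 3 = 6.

6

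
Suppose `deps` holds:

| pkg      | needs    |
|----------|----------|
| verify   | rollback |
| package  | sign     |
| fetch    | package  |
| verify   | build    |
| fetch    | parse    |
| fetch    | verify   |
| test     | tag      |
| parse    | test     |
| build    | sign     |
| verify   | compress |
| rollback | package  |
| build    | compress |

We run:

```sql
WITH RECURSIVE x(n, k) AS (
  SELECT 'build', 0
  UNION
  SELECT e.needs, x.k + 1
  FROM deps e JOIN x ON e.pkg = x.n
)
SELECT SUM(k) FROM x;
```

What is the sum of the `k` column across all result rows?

Base: (build, k=0).
Iteration 1: edges from {build} -> (compress, k=1), (sign, k=1).
Iteration 2: no outgoing edges from {compress,sign}; recursion stops.
SUM(k) = 0 + 1 + 1 = 2.

2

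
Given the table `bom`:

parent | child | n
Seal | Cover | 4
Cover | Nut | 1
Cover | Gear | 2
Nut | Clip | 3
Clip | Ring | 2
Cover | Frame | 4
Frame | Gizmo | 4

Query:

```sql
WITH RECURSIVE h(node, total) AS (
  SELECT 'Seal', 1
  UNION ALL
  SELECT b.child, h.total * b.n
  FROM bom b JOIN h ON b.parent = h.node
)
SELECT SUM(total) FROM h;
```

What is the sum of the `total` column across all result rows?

Base: (Seal, total=1).
Iteration 1: components of {Seal} -> Cover = 1*4 = 4.
Iteration 2: components of {Cover} -> Frame = 4*4 = 16, Gear = 4*2 = 8, Nut = 4*1 = 4.
Iteration 3: components of {Frame,Gear,Nut} -> Clip = 4*3 = 12, Gizmo = 16*4 = 64.
Iteration 4: components of {Clip,Gizmo} -> Ring = 12*2 = 24.
Iteration 5: no further components; recursion stops.
SUM(total) = 1 + 4 + 4 + 8 + 16 + 12 + 64 + 24 = 133.

133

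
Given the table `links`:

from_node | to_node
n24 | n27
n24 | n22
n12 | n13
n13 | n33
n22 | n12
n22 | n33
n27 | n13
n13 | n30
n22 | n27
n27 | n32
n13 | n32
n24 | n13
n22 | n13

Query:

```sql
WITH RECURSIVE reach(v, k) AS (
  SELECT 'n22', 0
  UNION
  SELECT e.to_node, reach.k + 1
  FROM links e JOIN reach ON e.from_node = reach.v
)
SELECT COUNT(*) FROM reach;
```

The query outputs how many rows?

12

Base: (n22, k=0).
Iteration 1: edges from {n22} -> (n12, k=1), (n13, k=1), (n27, k=1), (n33, k=1).
Iteration 2: edges from {n12,n13,n27,n33} -> (n13, k=2), (n30, k=2), (n32, k=2), (n33, k=2). [UNION drops 2 duplicate row(s)]
Iteration 3: edges from {n13,n30,n32,n33} -> (n30, k=3), (n32, k=3), (n33, k=3).
Iteration 4: no outgoing edges from {n30,n32,n33}; recursion stops.
Total rows emitted: 12.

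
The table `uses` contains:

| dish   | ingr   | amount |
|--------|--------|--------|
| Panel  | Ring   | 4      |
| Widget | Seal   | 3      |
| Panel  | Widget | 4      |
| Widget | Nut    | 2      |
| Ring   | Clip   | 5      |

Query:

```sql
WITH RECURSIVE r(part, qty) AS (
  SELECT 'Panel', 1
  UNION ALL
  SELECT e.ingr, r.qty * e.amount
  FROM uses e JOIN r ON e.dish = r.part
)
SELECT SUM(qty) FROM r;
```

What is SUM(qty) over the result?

49

Base: (Panel, qty=1).
Iteration 1: components of {Panel} -> Ring = 1*4 = 4, Widget = 1*4 = 4.
Iteration 2: components of {Ring,Widget} -> Clip = 4*5 = 20, Nut = 4*2 = 8, Seal = 4*3 = 12.
Iteration 3: no further components; recursion stops.
SUM(qty) = 1 + 4 + 4 + 12 + 8 + 20 = 49.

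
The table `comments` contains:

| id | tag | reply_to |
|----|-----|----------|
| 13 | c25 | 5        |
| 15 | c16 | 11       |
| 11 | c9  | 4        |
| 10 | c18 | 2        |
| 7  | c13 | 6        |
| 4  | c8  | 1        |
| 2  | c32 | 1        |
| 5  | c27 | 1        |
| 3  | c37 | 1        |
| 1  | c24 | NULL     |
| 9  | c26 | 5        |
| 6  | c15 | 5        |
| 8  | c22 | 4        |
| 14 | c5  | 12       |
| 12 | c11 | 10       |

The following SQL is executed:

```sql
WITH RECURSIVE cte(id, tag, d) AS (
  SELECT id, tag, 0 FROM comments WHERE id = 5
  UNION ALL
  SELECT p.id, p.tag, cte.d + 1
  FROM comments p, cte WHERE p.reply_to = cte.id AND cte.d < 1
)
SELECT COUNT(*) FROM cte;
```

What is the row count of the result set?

4

Base: id=5 (c27) at d 0.
Iteration 1: rows with reply_to in {5} -> c15 (id 6, d 1), c26 (id 9, d 1), c25 (id 13, d 1).
Iteration 2: d < 1 fails for all current rows; recursion stops.
Total rows emitted: 4.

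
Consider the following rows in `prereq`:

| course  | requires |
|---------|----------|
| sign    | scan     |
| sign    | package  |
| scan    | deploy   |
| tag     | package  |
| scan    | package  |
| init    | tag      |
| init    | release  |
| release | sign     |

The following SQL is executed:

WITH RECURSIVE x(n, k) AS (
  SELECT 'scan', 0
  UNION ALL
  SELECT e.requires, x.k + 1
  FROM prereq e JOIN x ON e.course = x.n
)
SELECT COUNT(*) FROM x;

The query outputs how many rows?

3

Base: (scan, k=0).
Iteration 1: edges from {scan} -> (deploy, k=1), (package, k=1).
Iteration 2: no outgoing edges from {deploy,package}; recursion stops.
Total rows emitted: 3.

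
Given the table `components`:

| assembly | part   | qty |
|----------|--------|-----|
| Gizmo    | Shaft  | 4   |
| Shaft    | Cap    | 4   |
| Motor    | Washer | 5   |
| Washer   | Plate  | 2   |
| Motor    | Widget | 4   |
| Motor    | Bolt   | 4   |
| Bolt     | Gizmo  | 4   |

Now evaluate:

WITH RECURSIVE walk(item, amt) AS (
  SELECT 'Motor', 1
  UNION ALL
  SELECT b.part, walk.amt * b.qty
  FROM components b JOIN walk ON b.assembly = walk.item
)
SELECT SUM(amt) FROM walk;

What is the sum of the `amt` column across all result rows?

Base: (Motor, amt=1).
Iteration 1: components of {Motor} -> Bolt = 1*4 = 4, Washer = 1*5 = 5, Widget = 1*4 = 4.
Iteration 2: components of {Bolt,Washer,Widget} -> Gizmo = 4*4 = 16, Plate = 5*2 = 10.
Iteration 3: components of {Gizmo,Plate} -> Shaft = 16*4 = 64.
Iteration 4: components of {Shaft} -> Cap = 64*4 = 256.
Iteration 5: no further components; recursion stops.
SUM(amt) = 1 + 5 + 4 + 4 + 10 + 16 + 64 + 256 = 360.

360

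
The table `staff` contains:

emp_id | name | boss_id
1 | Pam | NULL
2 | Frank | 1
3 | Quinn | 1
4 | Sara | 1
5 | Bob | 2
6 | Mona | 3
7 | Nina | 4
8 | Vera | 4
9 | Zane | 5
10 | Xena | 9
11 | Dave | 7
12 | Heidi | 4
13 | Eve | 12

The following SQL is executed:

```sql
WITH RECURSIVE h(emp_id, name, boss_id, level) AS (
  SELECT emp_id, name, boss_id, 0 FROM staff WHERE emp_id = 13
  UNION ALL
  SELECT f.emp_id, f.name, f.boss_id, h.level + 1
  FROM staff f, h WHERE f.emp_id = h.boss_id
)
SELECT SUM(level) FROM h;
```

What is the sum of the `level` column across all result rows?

6

Base: emp_id=13 (Eve), boss_id=12, level 0.
Iteration 1: join on emp_id=12 -> Heidi (id 12, boss_id=4, level 1).
Iteration 2: join on emp_id=4 -> Sara (id 4, boss_id=1, level 2).
Iteration 3: join on emp_id=1 -> Pam (id 1, boss_id=NULL, level 3).
Iteration 4: boss_id is NULL; no match; recursion stops.
SUM(level) = 0 + 1 + 2 + 3 = 6.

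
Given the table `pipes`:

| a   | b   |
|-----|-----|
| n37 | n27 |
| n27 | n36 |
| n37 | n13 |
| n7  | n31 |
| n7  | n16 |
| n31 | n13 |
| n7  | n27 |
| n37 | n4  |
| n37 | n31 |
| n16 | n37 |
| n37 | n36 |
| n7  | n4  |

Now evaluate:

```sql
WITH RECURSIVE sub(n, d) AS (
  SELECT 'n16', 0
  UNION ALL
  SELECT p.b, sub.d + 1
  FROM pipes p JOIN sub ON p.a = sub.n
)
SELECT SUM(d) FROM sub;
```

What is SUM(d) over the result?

17

Base: (n16, d=0).
Iteration 1: edges from {n16} -> (n37, d=1).
Iteration 2: edges from {n37} -> (n13, d=2), (n27, d=2), (n31, d=2), (n36, d=2), (n4, d=2).
Iteration 3: edges from {n13,n27,n31,n36,n4} -> (n13, d=3), (n36, d=3).
Iteration 4: no outgoing edges from {n13,n36}; recursion stops.
SUM(d) = 0 + 1 + 2 + 2 + 2 + 2 + 2 + 3 + 3 = 17.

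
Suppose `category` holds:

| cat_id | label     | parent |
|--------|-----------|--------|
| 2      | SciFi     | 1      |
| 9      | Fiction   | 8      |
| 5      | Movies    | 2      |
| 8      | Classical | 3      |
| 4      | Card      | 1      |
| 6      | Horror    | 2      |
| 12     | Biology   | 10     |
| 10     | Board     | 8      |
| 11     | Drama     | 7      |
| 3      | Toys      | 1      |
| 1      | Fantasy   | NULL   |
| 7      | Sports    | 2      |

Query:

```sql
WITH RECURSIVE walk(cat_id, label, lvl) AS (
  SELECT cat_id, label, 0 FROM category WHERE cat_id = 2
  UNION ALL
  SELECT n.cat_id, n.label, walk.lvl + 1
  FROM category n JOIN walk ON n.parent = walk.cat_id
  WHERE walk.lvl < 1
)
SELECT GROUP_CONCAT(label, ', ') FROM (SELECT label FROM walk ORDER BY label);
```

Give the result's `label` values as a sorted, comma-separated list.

Base: cat_id=2 (SciFi) at lvl 0.
Iteration 1: rows with parent in {2} -> Movies (id 5, lvl 1), Horror (id 6, lvl 1), Sports (id 7, lvl 1).
Iteration 2: lvl < 1 fails for all current rows; recursion stops.

Horror, Movies, SciFi, Sports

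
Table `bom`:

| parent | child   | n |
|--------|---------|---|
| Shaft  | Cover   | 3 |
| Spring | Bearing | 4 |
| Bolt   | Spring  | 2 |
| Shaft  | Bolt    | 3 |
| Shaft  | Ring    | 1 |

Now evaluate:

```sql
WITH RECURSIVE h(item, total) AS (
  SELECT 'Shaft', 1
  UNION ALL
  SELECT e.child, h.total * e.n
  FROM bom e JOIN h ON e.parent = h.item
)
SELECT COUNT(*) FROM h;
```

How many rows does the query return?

Base: (Shaft, total=1).
Iteration 1: components of {Shaft} -> Bolt = 1*3 = 3, Cover = 1*3 = 3, Ring = 1*1 = 1.
Iteration 2: components of {Bolt,Cover,Ring} -> Spring = 3*2 = 6.
Iteration 3: components of {Spring} -> Bearing = 6*4 = 24.
Iteration 4: no further components; recursion stops.
Total rows emitted: 6.

6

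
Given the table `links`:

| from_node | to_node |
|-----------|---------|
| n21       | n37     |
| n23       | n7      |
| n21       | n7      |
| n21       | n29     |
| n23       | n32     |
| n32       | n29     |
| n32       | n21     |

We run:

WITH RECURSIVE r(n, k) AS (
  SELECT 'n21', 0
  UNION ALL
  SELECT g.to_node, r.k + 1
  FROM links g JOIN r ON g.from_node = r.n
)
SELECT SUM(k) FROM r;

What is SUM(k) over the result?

3

Base: (n21, k=0).
Iteration 1: edges from {n21} -> (n29, k=1), (n37, k=1), (n7, k=1).
Iteration 2: no outgoing edges from {n29,n37,n7}; recursion stops.
SUM(k) = 0 + 1 + 1 + 1 = 3.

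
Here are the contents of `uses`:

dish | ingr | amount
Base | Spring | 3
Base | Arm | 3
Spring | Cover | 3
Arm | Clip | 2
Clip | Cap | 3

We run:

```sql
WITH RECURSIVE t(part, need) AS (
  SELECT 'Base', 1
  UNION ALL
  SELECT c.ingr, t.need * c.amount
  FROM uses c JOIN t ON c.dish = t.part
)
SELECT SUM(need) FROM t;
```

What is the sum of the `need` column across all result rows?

40

Base: (Base, need=1).
Iteration 1: components of {Base} -> Arm = 1*3 = 3, Spring = 1*3 = 3.
Iteration 2: components of {Arm,Spring} -> Clip = 3*2 = 6, Cover = 3*3 = 9.
Iteration 3: components of {Clip,Cover} -> Cap = 6*3 = 18.
Iteration 4: no further components; recursion stops.
SUM(need) = 1 + 3 + 3 + 9 + 6 + 18 = 40.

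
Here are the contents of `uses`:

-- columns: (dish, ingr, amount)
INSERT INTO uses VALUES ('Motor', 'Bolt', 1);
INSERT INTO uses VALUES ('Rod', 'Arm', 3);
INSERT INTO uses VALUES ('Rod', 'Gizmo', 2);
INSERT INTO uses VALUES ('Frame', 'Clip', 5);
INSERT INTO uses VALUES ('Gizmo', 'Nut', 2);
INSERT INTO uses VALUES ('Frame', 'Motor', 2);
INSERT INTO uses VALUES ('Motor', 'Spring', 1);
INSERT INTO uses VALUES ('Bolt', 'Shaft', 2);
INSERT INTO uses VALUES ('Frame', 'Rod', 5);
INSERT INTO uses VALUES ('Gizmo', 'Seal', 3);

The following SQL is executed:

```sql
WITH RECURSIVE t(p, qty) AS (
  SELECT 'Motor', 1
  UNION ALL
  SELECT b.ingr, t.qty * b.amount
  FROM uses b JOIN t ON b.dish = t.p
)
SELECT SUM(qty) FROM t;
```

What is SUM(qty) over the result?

5

Base: (Motor, qty=1).
Iteration 1: components of {Motor} -> Bolt = 1*1 = 1, Spring = 1*1 = 1.
Iteration 2: components of {Bolt,Spring} -> Shaft = 1*2 = 2.
Iteration 3: no further components; recursion stops.
SUM(qty) = 1 + 1 + 1 + 2 = 5.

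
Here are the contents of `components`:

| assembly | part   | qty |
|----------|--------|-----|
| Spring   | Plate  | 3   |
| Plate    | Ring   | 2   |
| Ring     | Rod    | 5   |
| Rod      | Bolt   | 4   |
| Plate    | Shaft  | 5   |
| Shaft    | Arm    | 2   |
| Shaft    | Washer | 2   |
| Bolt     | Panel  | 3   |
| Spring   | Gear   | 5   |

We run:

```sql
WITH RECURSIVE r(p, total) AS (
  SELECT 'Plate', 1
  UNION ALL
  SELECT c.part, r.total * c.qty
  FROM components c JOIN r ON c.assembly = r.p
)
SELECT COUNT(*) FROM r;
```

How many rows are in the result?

Base: (Plate, total=1).
Iteration 1: components of {Plate} -> Ring = 1*2 = 2, Shaft = 1*5 = 5.
Iteration 2: components of {Ring,Shaft} -> Arm = 5*2 = 10, Rod = 2*5 = 10, Washer = 5*2 = 10.
Iteration 3: components of {Arm,Rod,Washer} -> Bolt = 10*4 = 40.
Iteration 4: components of {Bolt} -> Panel = 40*3 = 120.
Iteration 5: no further components; recursion stops.
Total rows emitted: 8.

8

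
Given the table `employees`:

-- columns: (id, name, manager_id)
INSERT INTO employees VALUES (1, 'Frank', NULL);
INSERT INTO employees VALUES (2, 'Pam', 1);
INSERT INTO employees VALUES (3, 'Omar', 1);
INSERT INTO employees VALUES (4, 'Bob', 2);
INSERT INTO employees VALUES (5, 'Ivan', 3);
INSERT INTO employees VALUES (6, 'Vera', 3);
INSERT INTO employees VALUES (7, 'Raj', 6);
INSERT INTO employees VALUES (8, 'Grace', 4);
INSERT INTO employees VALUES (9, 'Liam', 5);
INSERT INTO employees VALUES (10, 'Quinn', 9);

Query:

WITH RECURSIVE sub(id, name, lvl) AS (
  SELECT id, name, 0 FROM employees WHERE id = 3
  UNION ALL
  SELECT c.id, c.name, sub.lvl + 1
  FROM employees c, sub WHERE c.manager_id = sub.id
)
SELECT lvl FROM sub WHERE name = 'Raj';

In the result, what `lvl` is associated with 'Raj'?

2

Base: id=3 (Omar) at lvl 0.
Iteration 1: rows with manager_id in {3} -> Ivan (id 5, lvl 1), Vera (id 6, lvl 1).
Iteration 2: rows with manager_id in {5,6} -> Raj (id 7, lvl 2), Liam (id 9, lvl 2).
Iteration 3: rows with manager_id in {7,9} -> Quinn (id 10, lvl 3).
Iteration 4: no rows with manager_id in {10}; recursion stops.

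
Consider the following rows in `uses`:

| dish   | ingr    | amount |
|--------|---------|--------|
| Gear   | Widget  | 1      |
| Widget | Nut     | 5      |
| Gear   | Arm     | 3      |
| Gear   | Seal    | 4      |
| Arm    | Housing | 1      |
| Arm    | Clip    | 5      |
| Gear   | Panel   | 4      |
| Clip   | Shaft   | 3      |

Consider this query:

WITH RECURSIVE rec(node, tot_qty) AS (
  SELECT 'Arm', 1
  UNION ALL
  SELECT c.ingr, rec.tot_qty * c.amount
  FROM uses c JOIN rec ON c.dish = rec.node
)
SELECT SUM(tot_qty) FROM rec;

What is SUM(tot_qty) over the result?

Base: (Arm, tot_qty=1).
Iteration 1: components of {Arm} -> Clip = 1*5 = 5, Housing = 1*1 = 1.
Iteration 2: components of {Clip,Housing} -> Shaft = 5*3 = 15.
Iteration 3: no further components; recursion stops.
SUM(tot_qty) = 1 + 1 + 5 + 15 = 22.

22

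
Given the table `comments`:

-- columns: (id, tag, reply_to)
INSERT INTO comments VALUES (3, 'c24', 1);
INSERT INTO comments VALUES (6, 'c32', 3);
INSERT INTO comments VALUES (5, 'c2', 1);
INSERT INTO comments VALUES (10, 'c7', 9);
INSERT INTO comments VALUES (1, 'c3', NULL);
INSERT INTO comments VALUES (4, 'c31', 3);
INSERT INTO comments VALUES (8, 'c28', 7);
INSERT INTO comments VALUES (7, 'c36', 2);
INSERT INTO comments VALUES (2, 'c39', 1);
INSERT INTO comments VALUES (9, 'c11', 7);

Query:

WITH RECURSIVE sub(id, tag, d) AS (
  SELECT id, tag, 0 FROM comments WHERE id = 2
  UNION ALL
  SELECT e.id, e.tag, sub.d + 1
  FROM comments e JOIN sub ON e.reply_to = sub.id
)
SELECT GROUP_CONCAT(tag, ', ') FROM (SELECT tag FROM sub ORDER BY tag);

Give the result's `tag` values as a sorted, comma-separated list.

c11, c28, c36, c39, c7

Base: id=2 (c39) at d 0.
Iteration 1: rows with reply_to in {2} -> c36 (id 7, d 1).
Iteration 2: rows with reply_to in {7} -> c28 (id 8, d 2), c11 (id 9, d 2).
Iteration 3: rows with reply_to in {8,9} -> c7 (id 10, d 3).
Iteration 4: no rows with reply_to in {10}; recursion stops.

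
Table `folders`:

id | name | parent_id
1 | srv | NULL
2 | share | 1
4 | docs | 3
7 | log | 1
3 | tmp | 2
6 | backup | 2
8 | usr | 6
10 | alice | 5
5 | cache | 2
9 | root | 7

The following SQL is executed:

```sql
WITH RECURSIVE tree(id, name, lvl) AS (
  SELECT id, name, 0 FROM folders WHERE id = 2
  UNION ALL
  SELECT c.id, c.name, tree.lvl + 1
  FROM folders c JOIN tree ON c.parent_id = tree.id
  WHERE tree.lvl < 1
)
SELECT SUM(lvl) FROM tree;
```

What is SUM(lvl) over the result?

3

Base: id=2 (share) at lvl 0.
Iteration 1: rows with parent_id in {2} -> tmp (id 3, lvl 1), cache (id 5, lvl 1), backup (id 6, lvl 1).
Iteration 2: lvl < 1 fails for all current rows; recursion stops.
SUM(lvl) = 0 + 1 + 1 + 1 = 3.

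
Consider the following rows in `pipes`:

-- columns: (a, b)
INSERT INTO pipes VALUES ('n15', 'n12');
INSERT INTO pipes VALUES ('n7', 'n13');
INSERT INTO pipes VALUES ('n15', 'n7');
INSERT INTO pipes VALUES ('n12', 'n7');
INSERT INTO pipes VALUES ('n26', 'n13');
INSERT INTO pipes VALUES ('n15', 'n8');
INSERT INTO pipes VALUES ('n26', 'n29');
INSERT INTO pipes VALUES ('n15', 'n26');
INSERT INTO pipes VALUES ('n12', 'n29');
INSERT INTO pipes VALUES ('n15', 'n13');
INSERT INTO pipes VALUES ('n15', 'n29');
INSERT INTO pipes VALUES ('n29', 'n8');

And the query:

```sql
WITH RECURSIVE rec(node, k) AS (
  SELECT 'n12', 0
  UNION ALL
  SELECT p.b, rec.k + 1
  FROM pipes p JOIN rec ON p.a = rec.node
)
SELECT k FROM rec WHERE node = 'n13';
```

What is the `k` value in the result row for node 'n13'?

2

Base: (n12, k=0).
Iteration 1: edges from {n12} -> (n29, k=1), (n7, k=1).
Iteration 2: edges from {n29,n7} -> (n13, k=2), (n8, k=2).
Iteration 3: no outgoing edges from {n13,n8}; recursion stops.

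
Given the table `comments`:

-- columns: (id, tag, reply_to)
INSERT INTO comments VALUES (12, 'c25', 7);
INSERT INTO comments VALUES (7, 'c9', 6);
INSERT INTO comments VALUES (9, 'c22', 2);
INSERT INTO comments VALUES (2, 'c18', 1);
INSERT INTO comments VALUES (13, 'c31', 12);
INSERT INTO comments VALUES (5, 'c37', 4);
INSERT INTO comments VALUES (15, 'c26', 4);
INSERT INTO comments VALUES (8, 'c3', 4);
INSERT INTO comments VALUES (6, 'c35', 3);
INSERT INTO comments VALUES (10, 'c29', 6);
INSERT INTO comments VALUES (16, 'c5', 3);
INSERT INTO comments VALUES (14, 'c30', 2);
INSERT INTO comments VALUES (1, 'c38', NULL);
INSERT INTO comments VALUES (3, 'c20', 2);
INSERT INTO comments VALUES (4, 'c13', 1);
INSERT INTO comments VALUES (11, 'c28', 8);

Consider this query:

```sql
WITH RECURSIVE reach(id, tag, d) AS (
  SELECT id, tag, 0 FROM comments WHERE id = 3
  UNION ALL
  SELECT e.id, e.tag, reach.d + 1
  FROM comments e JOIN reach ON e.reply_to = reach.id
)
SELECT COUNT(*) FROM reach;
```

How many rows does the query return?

7

Base: id=3 (c20) at d 0.
Iteration 1: rows with reply_to in {3} -> c35 (id 6, d 1), c5 (id 16, d 1).
Iteration 2: rows with reply_to in {6,16} -> c9 (id 7, d 2), c29 (id 10, d 2).
Iteration 3: rows with reply_to in {7,10} -> c25 (id 12, d 3).
Iteration 4: rows with reply_to in {12} -> c31 (id 13, d 4).
Iteration 5: no rows with reply_to in {13}; recursion stops.
Total rows emitted: 7.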